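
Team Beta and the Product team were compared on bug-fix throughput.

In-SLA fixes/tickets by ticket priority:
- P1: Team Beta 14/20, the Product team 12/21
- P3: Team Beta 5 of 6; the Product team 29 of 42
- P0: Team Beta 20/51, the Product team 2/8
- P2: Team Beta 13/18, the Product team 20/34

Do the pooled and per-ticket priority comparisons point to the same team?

P1: Team Beta 14/20 = 70.0%, the Product team 12/21 = 57.1% → Team Beta
P3: Team Beta 5/6 = 83.3%, the Product team 29/42 = 69.0% → Team Beta
P0: Team Beta 20/51 = 39.2%, the Product team 2/8 = 25.0% → Team Beta
P2: Team Beta 13/18 = 72.2%, the Product team 20/34 = 58.8% → Team Beta
Overall: Team Beta 52/95 = 54.7%, the Product team 63/105 = 60.0% → the Product team
Team Beta wins each ticket group but the Product team wins overall — the comparison reverses. Team Beta's tickets skew toward P0, which has a lower base rate.

No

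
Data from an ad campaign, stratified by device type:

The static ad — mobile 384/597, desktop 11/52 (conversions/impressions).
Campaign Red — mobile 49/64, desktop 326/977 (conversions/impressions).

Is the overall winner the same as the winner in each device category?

No

Mobile: the static ad 384/597 = 64.3%, Campaign Red 49/64 = 76.6% → Campaign Red
Desktop: the static ad 11/52 = 21.2%, Campaign Red 326/977 = 33.4% → Campaign Red
Overall: the static ad 395/649 = 60.9%, Campaign Red 375/1041 = 36.0% → the static ad
Campaign Red wins each device group but the static ad wins overall — the comparison reverses. Campaign Red's impressions skew toward desktop, which has a lower base rate.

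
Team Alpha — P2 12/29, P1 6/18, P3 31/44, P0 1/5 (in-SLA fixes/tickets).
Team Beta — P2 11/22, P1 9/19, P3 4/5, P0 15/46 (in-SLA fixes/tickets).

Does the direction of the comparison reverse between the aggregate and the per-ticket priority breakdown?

P2: Team Alpha 12/29 = 41.4%, Team Beta 11/22 = 50.0% → Team Beta
P1: Team Alpha 6/18 = 33.3%, Team Beta 9/19 = 47.4% → Team Beta
P3: Team Alpha 31/44 = 70.5%, Team Beta 4/5 = 80.0% → Team Beta
P0: Team Alpha 1/5 = 20.0%, Team Beta 15/46 = 32.6% → Team Beta
Overall: Team Alpha 50/96 = 52.1%, Team Beta 39/92 = 42.4% → Team Alpha
Team Beta wins each ticket group but Team Alpha wins overall — the comparison reverses. Team Beta's tickets skew toward P0, which has a lower base rate.

Yes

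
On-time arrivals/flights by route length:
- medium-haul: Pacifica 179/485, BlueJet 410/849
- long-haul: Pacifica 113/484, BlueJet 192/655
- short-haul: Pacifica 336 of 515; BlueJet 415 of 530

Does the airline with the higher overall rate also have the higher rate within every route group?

Medium-haul: Pacifica 179/485 = 36.9%, BlueJet 410/849 = 48.3% → BlueJet
Long-haul: Pacifica 113/484 = 23.3%, BlueJet 192/655 = 29.3% → BlueJet
Short-haul: Pacifica 336/515 = 65.2%, BlueJet 415/530 = 78.3% → BlueJet
Overall: Pacifica 628/1484 = 42.3%, BlueJet 1017/2034 = 50.0% → BlueJet
BlueJet wins overall and in every route group — no reversal.

Yes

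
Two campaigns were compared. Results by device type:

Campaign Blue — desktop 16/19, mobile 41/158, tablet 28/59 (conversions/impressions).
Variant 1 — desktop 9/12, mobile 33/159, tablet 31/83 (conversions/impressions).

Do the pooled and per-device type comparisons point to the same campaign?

Yes

Desktop: Campaign Blue 16/19 = 84.2%, Variant 1 9/12 = 75.0% → Campaign Blue
Mobile: Campaign Blue 41/158 = 25.9%, Variant 1 33/159 = 20.8% → Campaign Blue
Tablet: Campaign Blue 28/59 = 47.5%, Variant 1 31/83 = 37.3% → Campaign Blue
Overall: Campaign Blue 85/236 = 36.0%, Variant 1 73/254 = 28.7% → Campaign Blue
Campaign Blue wins overall and in every device group — no reversal.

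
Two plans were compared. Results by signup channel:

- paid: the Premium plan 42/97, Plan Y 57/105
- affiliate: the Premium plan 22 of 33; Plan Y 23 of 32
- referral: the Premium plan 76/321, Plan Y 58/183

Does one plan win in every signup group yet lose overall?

Paid: the Premium plan 42/97 = 43.3%, Plan Y 57/105 = 54.3% → Plan Y
Affiliate: the Premium plan 22/33 = 66.7%, Plan Y 23/32 = 71.9% → Plan Y
Referral: the Premium plan 76/321 = 23.7%, Plan Y 58/183 = 31.7% → Plan Y
Overall: the Premium plan 140/451 = 31.0%, Plan Y 138/320 = 43.1% → Plan Y
Plan Y wins overall and in every signup group — no reversal.

No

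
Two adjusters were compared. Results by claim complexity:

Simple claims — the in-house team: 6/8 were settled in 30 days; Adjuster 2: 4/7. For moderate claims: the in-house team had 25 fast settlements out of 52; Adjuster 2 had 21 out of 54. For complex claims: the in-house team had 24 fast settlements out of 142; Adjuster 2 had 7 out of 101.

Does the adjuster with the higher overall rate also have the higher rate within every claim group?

Simple: the in-house team 6/8 = 75.0%, Adjuster 2 4/7 = 57.1% → the in-house team
Moderate: the in-house team 25/52 = 48.1%, Adjuster 2 21/54 = 38.9% → the in-house team
Complex: the in-house team 24/142 = 16.9%, Adjuster 2 7/101 = 6.9% → the in-house team
Overall: the in-house team 55/202 = 27.2%, Adjuster 2 32/162 = 19.8% → the in-house team
The in-house team wins overall and in every claim group — no reversal.

Yes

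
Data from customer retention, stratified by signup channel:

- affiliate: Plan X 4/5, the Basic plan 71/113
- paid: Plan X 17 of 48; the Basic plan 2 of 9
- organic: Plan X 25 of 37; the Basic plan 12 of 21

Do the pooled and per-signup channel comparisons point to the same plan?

No

Affiliate: Plan X 4/5 = 80.0%, the Basic plan 71/113 = 62.8% → Plan X
Paid: Plan X 17/48 = 35.4%, the Basic plan 2/9 = 22.2% → Plan X
Organic: Plan X 25/37 = 67.6%, the Basic plan 12/21 = 57.1% → Plan X
Overall: Plan X 46/90 = 51.1%, the Basic plan 85/143 = 59.4% → the Basic plan
Plan X wins each signup group but the Basic plan wins overall — the comparison reverses. Plan X's customers skew toward paid, which has a lower base rate.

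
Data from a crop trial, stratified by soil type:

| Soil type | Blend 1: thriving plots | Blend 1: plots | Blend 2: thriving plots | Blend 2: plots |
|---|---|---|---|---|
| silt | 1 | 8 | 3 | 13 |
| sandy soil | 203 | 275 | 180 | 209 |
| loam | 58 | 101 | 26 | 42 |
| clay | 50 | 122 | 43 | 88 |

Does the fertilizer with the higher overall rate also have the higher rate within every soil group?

Silt: Blend 1 1/8 = 12.5%, Blend 2 3/13 = 23.1% → Blend 2
Sandy soil: Blend 1 203/275 = 73.8%, Blend 2 180/209 = 86.1% → Blend 2
Loam: Blend 1 58/101 = 57.4%, Blend 2 26/42 = 61.9% → Blend 2
Clay: Blend 1 50/122 = 41.0%, Blend 2 43/88 = 48.9% → Blend 2
Overall: Blend 1 312/506 = 61.7%, Blend 2 252/352 = 71.6% → Blend 2
Blend 2 wins overall and in every soil group — no reversal.

Yes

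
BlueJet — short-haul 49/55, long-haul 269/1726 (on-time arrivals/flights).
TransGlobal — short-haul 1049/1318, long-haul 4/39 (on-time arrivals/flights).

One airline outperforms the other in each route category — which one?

Short-haul: BlueJet 49/55 = 89.1%, TransGlobal 1049/1318 = 79.6% → BlueJet
Long-haul: BlueJet 269/1726 = 15.6%, TransGlobal 4/39 = 10.3% → BlueJet
BlueJet has the higher rate in both groups.

BlueJet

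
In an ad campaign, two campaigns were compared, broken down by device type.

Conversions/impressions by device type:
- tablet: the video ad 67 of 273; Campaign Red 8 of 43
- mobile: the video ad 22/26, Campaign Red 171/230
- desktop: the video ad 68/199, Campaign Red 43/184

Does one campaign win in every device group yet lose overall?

Tablet: the video ad 67/273 = 24.5%, Campaign Red 8/43 = 18.6% → the video ad
Mobile: the video ad 22/26 = 84.6%, Campaign Red 171/230 = 74.3% → the video ad
Desktop: the video ad 68/199 = 34.2%, Campaign Red 43/184 = 23.4% → the video ad
Overall: the video ad 157/498 = 31.5%, Campaign Red 222/457 = 48.6% → Campaign Red
The video ad wins each device group but Campaign Red wins overall — the comparison reverses. The video ad's impressions skew toward tablet, which has a lower base rate.

Yes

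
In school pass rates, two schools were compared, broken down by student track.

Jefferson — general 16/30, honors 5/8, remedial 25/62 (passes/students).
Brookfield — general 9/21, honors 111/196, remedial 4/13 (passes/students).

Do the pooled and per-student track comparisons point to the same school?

No

General: Jefferson 16/30 = 53.3%, Brookfield 9/21 = 42.9% → Jefferson
Honors: Jefferson 5/8 = 62.5%, Brookfield 111/196 = 56.6% → Jefferson
Remedial: Jefferson 25/62 = 40.3%, Brookfield 4/13 = 30.8% → Jefferson
Overall: Jefferson 46/100 = 46.0%, Brookfield 124/230 = 53.9% → Brookfield
Jefferson wins each student group but Brookfield wins overall — the comparison reverses. Jefferson's students skew toward remedial, which has a lower base rate.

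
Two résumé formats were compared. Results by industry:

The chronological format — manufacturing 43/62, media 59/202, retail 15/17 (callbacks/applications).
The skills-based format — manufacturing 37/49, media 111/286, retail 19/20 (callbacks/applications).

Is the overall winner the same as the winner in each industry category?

Manufacturing: the chronological format 43/62 = 69.4%, the skills-based format 37/49 = 75.5% → the skills-based format
Media: the chronological format 59/202 = 29.2%, the skills-based format 111/286 = 38.8% → the skills-based format
Retail: the chronological format 15/17 = 88.2%, the skills-based format 19/20 = 95.0% → the skills-based format
Overall: the chronological format 117/281 = 41.6%, the skills-based format 167/355 = 47.0% → the skills-based format
The skills-based format wins overall and in every industry group — no reversal.

Yes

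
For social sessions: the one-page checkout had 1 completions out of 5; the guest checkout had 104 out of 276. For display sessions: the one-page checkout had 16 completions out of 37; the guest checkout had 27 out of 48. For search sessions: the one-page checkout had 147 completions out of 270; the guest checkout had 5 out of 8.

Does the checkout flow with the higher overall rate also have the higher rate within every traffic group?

Social: the one-page checkout 1/5 = 20.0%, the guest checkout 104/276 = 37.7% → the guest checkout
Display: the one-page checkout 16/37 = 43.2%, the guest checkout 27/48 = 56.2% → the guest checkout
Search: the one-page checkout 147/270 = 54.4%, the guest checkout 5/8 = 62.5% → the guest checkout
Overall: the one-page checkout 164/312 = 52.6%, the guest checkout 136/332 = 41.0% → the one-page checkout
The guest checkout wins each traffic group but the one-page checkout wins overall — the comparison reverses. The guest checkout's sessions skew toward social, which has a lower base rate.

No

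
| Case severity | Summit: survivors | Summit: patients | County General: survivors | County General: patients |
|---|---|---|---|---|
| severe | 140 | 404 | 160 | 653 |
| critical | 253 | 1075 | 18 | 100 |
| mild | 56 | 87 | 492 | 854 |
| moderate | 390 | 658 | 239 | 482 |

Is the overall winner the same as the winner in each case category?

Severe: Summit 140/404 = 34.7%, County General 160/653 = 24.5% → Summit
Critical: Summit 253/1075 = 23.5%, County General 18/100 = 18.0% → Summit
Mild: Summit 56/87 = 64.4%, County General 492/854 = 57.6% → Summit
Moderate: Summit 390/658 = 59.3%, County General 239/482 = 49.6% → Summit
Overall: Summit 839/2224 = 37.7%, County General 909/2089 = 43.5% → County General
Summit wins each case group but County General wins overall — the comparison reverses. Summit's patients skew toward critical, which has a lower base rate.

No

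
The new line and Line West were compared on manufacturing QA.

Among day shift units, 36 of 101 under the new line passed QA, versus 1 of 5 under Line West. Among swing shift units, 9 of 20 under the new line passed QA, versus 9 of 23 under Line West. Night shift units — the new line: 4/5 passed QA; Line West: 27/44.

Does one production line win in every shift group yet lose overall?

Yes

Day shift: the new line 36/101 = 35.6%, Line West 1/5 = 20.0% → the new line
Swing shift: the new line 9/20 = 45.0%, Line West 9/23 = 39.1% → the new line
Night shift: the new line 4/5 = 80.0%, Line West 27/44 = 61.4% → the new line
Overall: the new line 49/126 = 38.9%, Line West 37/72 = 51.4% → Line West
The new line wins each shift group but Line West wins overall — the comparison reverses. The new line's units skew toward day shift, which has a lower base rate.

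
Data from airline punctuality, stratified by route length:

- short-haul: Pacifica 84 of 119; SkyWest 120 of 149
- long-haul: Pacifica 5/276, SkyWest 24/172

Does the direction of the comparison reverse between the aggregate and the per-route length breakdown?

Short-haul: Pacifica 84/119 = 70.6%, SkyWest 120/149 = 80.5% → SkyWest
Long-haul: Pacifica 5/276 = 1.8%, SkyWest 24/172 = 14.0% → SkyWest
Overall: Pacifica 89/395 = 22.5%, SkyWest 144/321 = 44.9% → SkyWest
SkyWest wins overall and in every route group — no reversal.

No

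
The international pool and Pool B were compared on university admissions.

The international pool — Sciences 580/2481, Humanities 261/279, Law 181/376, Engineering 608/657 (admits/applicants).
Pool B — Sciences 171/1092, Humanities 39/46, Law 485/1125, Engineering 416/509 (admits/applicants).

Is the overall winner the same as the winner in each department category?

Sciences: the international pool 580/2481 = 23.4%, Pool B 171/1092 = 15.7% → the international pool
Humanities: the international pool 261/279 = 93.5%, Pool B 39/46 = 84.8% → the international pool
Law: the international pool 181/376 = 48.1%, Pool B 485/1125 = 43.1% → the international pool
Engineering: the international pool 608/657 = 92.5%, Pool B 416/509 = 81.7% → the international pool
Overall: the international pool 1630/3793 = 43.0%, Pool B 1111/2772 = 40.1% → the international pool
The international pool wins overall and in every department group — no reversal.

Yes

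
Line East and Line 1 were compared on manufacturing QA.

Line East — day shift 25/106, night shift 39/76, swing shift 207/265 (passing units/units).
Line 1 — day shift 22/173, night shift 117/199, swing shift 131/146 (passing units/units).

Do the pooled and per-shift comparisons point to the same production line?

Day shift: Line East 25/106 = 23.6%, Line 1 22/173 = 12.7% → Line East
Night shift: Line East 39/76 = 51.3%, Line 1 117/199 = 58.8% → Line 1
Swing shift: Line East 207/265 = 78.1%, Line 1 131/146 = 89.7% → Line 1
Overall: Line East 271/447 = 60.6%, Line 1 270/518 = 52.1% → Line East
Neither sweeps: Line East wins 1 of 3 groups, Line 1 wins 2. Line East wins overall but not every group — no Simpson reversal.

No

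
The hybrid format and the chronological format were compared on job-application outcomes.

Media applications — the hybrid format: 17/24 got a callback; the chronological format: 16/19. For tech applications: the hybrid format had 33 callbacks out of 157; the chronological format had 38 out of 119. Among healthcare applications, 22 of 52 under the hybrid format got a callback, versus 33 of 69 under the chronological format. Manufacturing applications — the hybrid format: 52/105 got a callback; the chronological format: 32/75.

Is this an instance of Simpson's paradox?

No

Media: the hybrid format 17/24 = 70.8%, the chronological format 16/19 = 84.2% → the chronological format
Tech: the hybrid format 33/157 = 21.0%, the chronological format 38/119 = 31.9% → the chronological format
Healthcare: the hybrid format 22/52 = 42.3%, the chronological format 33/69 = 47.8% → the chronological format
Manufacturing: the hybrid format 52/105 = 49.5%, the chronological format 32/75 = 42.7% → the hybrid format
Overall: the hybrid format 124/338 = 36.7%, the chronological format 119/282 = 42.2% → the chronological format
Neither sweeps: the hybrid format wins 1 of 4 groups, the chronological format wins 3. The chronological format wins overall but not every group — no Simpson reversal.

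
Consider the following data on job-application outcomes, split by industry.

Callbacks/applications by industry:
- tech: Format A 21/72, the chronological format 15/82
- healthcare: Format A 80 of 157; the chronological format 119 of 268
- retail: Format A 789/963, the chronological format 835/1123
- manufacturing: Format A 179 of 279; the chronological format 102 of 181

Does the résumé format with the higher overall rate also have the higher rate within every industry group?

Yes

Tech: Format A 21/72 = 29.2%, the chronological format 15/82 = 18.3% → Format A
Healthcare: Format A 80/157 = 51.0%, the chronological format 119/268 = 44.4% → Format A
Retail: Format A 789/963 = 81.9%, the chronological format 835/1123 = 74.4% → Format A
Manufacturing: Format A 179/279 = 64.2%, the chronological format 102/181 = 56.4% → Format A
Overall: Format A 1069/1471 = 72.7%, the chronological format 1071/1654 = 64.8% → Format A
Format A wins overall and in every industry group — no reversal.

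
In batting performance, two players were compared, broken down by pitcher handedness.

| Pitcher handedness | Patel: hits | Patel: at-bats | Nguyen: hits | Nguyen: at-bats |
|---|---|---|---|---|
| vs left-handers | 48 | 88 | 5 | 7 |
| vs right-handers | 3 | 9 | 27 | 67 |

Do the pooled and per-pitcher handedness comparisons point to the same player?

Vs left-handers: Patel 48/88 = 54.5%, Nguyen 5/7 = 71.4% → Nguyen
Vs right-handers: Patel 3/9 = 33.3%, Nguyen 27/67 = 40.3% → Nguyen
Overall: Patel 51/97 = 52.6%, Nguyen 32/74 = 43.2% → Patel
Nguyen wins each pitcher group but Patel wins overall — the comparison reverses. Nguyen's at-bats skew toward vs right-handers, which has a lower base rate.

No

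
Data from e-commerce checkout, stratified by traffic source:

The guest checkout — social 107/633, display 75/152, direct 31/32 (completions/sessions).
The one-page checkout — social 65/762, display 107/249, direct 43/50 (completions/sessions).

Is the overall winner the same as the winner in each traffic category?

Yes

Social: the guest checkout 107/633 = 16.9%, the one-page checkout 65/762 = 8.5% → the guest checkout
Display: the guest checkout 75/152 = 49.3%, the one-page checkout 107/249 = 43.0% → the guest checkout
Direct: the guest checkout 31/32 = 96.9%, the one-page checkout 43/50 = 86.0% → the guest checkout
Overall: the guest checkout 213/817 = 26.1%, the one-page checkout 215/1061 = 20.3% → the guest checkout
The guest checkout wins overall and in every traffic group — no reversal.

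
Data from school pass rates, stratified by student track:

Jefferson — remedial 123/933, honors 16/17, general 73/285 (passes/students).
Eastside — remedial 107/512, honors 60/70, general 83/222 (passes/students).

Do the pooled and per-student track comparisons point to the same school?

No

Remedial: Jefferson 123/933 = 13.2%, Eastside 107/512 = 20.9% → Eastside
Honors: Jefferson 16/17 = 94.1%, Eastside 60/70 = 85.7% → Jefferson
General: Jefferson 73/285 = 25.6%, Eastside 83/222 = 37.4% → Eastside
Overall: Jefferson 212/1235 = 17.2%, Eastside 250/804 = 31.1% → Eastside
Neither sweeps: Jefferson wins 1 of 3 groups, Eastside wins 2. Eastside wins overall but not every group — no Simpson reversal.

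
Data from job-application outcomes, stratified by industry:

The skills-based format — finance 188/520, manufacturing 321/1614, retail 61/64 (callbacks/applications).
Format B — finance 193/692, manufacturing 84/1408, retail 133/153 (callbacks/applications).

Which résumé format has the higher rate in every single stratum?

Finance: the skills-based format 188/520 = 36.2%, Format B 193/692 = 27.9% → the skills-based format
Manufacturing: the skills-based format 321/1614 = 19.9%, Format B 84/1408 = 6.0% → the skills-based format
Retail: the skills-based format 61/64 = 95.3%, Format B 133/153 = 86.9% → the skills-based format
The skills-based format has the higher rate in all 3 groups.

the skills-based format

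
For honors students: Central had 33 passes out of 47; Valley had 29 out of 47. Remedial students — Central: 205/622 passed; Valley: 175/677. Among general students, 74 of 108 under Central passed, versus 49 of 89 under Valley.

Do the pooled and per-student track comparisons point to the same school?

Yes

Honors: Central 33/47 = 70.2%, Valley 29/47 = 61.7% → Central
Remedial: Central 205/622 = 33.0%, Valley 175/677 = 25.8% → Central
General: Central 74/108 = 68.5%, Valley 49/89 = 55.1% → Central
Overall: Central 312/777 = 40.2%, Valley 253/813 = 31.1% → Central
Central wins overall and in every student group — no reversal.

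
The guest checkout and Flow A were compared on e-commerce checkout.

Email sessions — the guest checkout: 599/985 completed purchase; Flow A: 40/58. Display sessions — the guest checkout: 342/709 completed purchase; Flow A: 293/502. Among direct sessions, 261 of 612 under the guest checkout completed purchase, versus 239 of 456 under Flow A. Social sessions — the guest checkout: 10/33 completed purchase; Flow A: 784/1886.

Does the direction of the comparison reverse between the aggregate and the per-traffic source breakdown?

Yes

Email: the guest checkout 599/985 = 60.8%, Flow A 40/58 = 69.0% → Flow A
Display: the guest checkout 342/709 = 48.2%, Flow A 293/502 = 58.4% → Flow A
Direct: the guest checkout 261/612 = 42.6%, Flow A 239/456 = 52.4% → Flow A
Social: the guest checkout 10/33 = 30.3%, Flow A 784/1886 = 41.6% → Flow A
Overall: the guest checkout 1212/2339 = 51.8%, Flow A 1356/2902 = 46.7% → the guest checkout
Flow A wins each traffic group but the guest checkout wins overall — the comparison reverses. Flow A's sessions skew toward social, which has a lower base rate.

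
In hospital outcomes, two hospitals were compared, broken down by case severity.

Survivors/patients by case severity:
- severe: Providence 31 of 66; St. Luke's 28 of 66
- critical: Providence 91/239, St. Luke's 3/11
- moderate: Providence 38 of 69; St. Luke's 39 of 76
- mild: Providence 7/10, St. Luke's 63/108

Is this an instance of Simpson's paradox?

Severe: Providence 31/66 = 47.0%, St. Luke's 28/66 = 42.4% → Providence
Critical: Providence 91/239 = 38.1%, St. Luke's 3/11 = 27.3% → Providence
Moderate: Providence 38/69 = 55.1%, St. Luke's 39/76 = 51.3% → Providence
Mild: Providence 7/10 = 70.0%, St. Luke's 63/108 = 58.3% → Providence
Overall: Providence 167/384 = 43.5%, St. Luke's 133/261 = 51.0% → St. Luke's
Providence wins each case group but St. Luke's wins overall — the comparison reverses. Providence's patients skew toward critical, which has a lower base rate.

Yes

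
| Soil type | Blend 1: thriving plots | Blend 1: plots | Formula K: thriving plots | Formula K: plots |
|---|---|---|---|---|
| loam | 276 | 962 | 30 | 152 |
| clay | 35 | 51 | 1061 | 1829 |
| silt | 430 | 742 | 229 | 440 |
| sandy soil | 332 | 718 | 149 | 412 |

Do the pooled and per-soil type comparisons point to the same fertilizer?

No

Loam: Blend 1 276/962 = 28.7%, Formula K 30/152 = 19.7% → Blend 1
Clay: Blend 1 35/51 = 68.6%, Formula K 1061/1829 = 58.0% → Blend 1
Silt: Blend 1 430/742 = 58.0%, Formula K 229/440 = 52.0% → Blend 1
Sandy soil: Blend 1 332/718 = 46.2%, Formula K 149/412 = 36.2% → Blend 1
Overall: Blend 1 1073/2473 = 43.4%, Formula K 1469/2833 = 51.9% → Formula K
Blend 1 wins each soil group but Formula K wins overall — the comparison reverses. Blend 1's plots skew toward loam, which has a lower base rate.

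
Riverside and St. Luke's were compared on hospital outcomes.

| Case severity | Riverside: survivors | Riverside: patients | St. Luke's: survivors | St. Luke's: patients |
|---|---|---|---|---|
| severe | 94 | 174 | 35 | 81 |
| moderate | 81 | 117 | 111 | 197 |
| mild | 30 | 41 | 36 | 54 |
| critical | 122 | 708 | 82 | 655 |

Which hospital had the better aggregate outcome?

Riverside

Severe: Riverside 94/174 = 54.0%, St. Luke's 35/81 = 43.2% → Riverside
Moderate: Riverside 81/117 = 69.2%, St. Luke's 111/197 = 56.3% → Riverside
Mild: Riverside 30/41 = 73.2%, St. Luke's 36/54 = 66.7% → Riverside
Critical: Riverside 122/708 = 17.2%, St. Luke's 82/655 = 12.5% → Riverside
Overall: Riverside 327/1040 = 31.4%, St. Luke's 264/987 = 26.7% → Riverside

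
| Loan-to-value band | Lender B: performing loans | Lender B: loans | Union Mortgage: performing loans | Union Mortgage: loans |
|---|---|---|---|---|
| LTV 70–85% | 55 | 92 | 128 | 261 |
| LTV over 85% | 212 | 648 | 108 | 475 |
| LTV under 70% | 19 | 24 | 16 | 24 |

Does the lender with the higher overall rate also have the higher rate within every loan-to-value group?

Yes

LTV 70–85%: Lender B 55/92 = 59.8%, Union Mortgage 128/261 = 49.0% → Lender B
LTV over 85%: Lender B 212/648 = 32.7%, Union Mortgage 108/475 = 22.7% → Lender B
LTV under 70%: Lender B 19/24 = 79.2%, Union Mortgage 16/24 = 66.7% → Lender B
Overall: Lender B 286/764 = 37.4%, Union Mortgage 252/760 = 33.2% → Lender B
Lender B wins overall and in every loan-to-value group — no reversal.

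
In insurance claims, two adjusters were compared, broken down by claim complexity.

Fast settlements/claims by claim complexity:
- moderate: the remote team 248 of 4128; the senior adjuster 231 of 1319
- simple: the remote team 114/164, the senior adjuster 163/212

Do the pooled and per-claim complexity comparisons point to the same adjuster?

Yes

Moderate: the remote team 248/4128 = 6.0%, the senior adjuster 231/1319 = 17.5% → the senior adjuster
Simple: the remote team 114/164 = 69.5%, the senior adjuster 163/212 = 76.9% → the senior adjuster
Overall: the remote team 362/4292 = 8.4%, the senior adjuster 394/1531 = 25.7% → the senior adjuster
The senior adjuster wins overall and in every claim group — no reversal.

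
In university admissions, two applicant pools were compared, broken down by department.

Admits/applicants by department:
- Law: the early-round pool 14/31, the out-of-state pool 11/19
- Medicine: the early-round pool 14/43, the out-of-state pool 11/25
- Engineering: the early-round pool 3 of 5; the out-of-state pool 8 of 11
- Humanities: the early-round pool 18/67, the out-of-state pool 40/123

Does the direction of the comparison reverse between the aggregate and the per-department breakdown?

No

Law: the early-round pool 14/31 = 45.2%, the out-of-state pool 11/19 = 57.9% → the out-of-state pool
Medicine: the early-round pool 14/43 = 32.6%, the out-of-state pool 11/25 = 44.0% → the out-of-state pool
Engineering: the early-round pool 3/5 = 60.0%, the out-of-state pool 8/11 = 72.7% → the out-of-state pool
Humanities: the early-round pool 18/67 = 26.9%, the out-of-state pool 40/123 = 32.5% → the out-of-state pool
Overall: the early-round pool 49/146 = 33.6%, the out-of-state pool 70/178 = 39.3% → the out-of-state pool
The out-of-state pool wins overall and in every department group — no reversal.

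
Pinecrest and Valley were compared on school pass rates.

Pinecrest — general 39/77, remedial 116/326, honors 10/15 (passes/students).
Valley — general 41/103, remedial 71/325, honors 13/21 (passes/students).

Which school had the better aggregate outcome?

Pinecrest

General: Pinecrest 39/77 = 50.6%, Valley 41/103 = 39.8% → Pinecrest
Remedial: Pinecrest 116/326 = 35.6%, Valley 71/325 = 21.8% → Pinecrest
Honors: Pinecrest 10/15 = 66.7%, Valley 13/21 = 61.9% → Pinecrest
Overall: Pinecrest 165/418 = 39.5%, Valley 125/449 = 27.8% → Pinecrest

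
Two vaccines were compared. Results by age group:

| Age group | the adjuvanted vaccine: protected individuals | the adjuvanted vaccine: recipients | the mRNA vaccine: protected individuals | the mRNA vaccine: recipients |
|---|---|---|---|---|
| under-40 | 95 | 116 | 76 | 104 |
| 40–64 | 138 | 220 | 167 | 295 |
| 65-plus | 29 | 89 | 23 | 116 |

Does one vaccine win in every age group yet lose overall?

Under-40: the adjuvanted vaccine 95/116 = 81.9%, the mRNA vaccine 76/104 = 73.1% → the adjuvanted vaccine
40–64: the adjuvanted vaccine 138/220 = 62.7%, the mRNA vaccine 167/295 = 56.6% → the adjuvanted vaccine
65-plus: the adjuvanted vaccine 29/89 = 32.6%, the mRNA vaccine 23/116 = 19.8% → the adjuvanted vaccine
Overall: the adjuvanted vaccine 262/425 = 61.6%, the mRNA vaccine 266/515 = 51.7% → the adjuvanted vaccine
The adjuvanted vaccine wins overall and in every age group — no reversal.

No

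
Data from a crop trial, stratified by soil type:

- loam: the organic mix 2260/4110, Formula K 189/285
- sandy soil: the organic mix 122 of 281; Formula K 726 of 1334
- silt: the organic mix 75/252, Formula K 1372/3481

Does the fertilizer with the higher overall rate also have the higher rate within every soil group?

No

Loam: the organic mix 2260/4110 = 55.0%, Formula K 189/285 = 66.3% → Formula K
Sandy soil: the organic mix 122/281 = 43.4%, Formula K 726/1334 = 54.4% → Formula K
Silt: the organic mix 75/252 = 29.8%, Formula K 1372/3481 = 39.4% → Formula K
Overall: the organic mix 2457/4643 = 52.9%, Formula K 2287/5100 = 44.8% → the organic mix
Formula K wins each soil group but the organic mix wins overall — the comparison reverses. Formula K's plots skew toward silt, which has a lower base rate.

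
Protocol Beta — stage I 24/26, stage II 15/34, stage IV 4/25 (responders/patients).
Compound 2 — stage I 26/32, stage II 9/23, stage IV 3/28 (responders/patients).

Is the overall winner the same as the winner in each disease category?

Yes

Stage I: Protocol Beta 24/26 = 92.3%, Compound 2 26/32 = 81.2% → Protocol Beta
Stage II: Protocol Beta 15/34 = 44.1%, Compound 2 9/23 = 39.1% → Protocol Beta
Stage IV: Protocol Beta 4/25 = 16.0%, Compound 2 3/28 = 10.7% → Protocol Beta
Overall: Protocol Beta 43/85 = 50.6%, Compound 2 38/83 = 45.8% → Protocol Beta
Protocol Beta wins overall and in every disease group — no reversal.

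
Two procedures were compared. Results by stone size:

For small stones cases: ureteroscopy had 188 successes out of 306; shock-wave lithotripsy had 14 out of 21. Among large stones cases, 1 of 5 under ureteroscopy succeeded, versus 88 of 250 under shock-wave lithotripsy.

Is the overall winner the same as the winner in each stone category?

No

Small stones: ureteroscopy 188/306 = 61.4%, shock-wave lithotripsy 14/21 = 66.7% → shock-wave lithotripsy
Large stones: ureteroscopy 1/5 = 20.0%, shock-wave lithotripsy 88/250 = 35.2% → shock-wave lithotripsy
Overall: ureteroscopy 189/311 = 60.8%, shock-wave lithotripsy 102/271 = 37.6% → ureteroscopy
Shock-wave lithotripsy wins each stone group but ureteroscopy wins overall — the comparison reverses. Shock-wave lithotripsy's cases skew toward large stones, which has a lower base rate.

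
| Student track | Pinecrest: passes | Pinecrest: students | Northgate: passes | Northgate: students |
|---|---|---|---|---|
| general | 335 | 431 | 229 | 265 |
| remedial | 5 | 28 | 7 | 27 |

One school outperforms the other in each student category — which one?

General: Pinecrest 335/431 = 77.7%, Northgate 229/265 = 86.4% → Northgate
Remedial: Pinecrest 5/28 = 17.9%, Northgate 7/27 = 25.9% → Northgate
Northgate has the higher rate in both groups.

Northgate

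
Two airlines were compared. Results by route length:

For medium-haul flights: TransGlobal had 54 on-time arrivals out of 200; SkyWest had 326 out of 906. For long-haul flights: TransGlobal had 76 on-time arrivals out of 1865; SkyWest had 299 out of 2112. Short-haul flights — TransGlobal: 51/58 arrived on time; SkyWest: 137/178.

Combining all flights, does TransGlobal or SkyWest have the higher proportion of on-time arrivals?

Medium-haul: TransGlobal 54/200 = 27.0%, SkyWest 326/906 = 36.0% → SkyWest
Long-haul: TransGlobal 76/1865 = 4.1%, SkyWest 299/2112 = 14.2% → SkyWest
Short-haul: TransGlobal 51/58 = 87.9%, SkyWest 137/178 = 77.0% → TransGlobal
Overall: TransGlobal 181/2123 = 8.5%, SkyWest 762/3196 = 23.8% → SkyWest
(Neither sweeps every route group, but SkyWest has the higher pooled rate.)

SkyWest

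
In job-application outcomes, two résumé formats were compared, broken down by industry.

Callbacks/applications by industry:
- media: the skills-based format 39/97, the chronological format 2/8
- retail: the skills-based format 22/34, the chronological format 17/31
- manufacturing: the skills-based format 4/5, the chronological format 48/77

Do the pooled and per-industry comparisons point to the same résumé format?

No

Media: the skills-based format 39/97 = 40.2%, the chronological format 2/8 = 25.0% → the skills-based format
Retail: the skills-based format 22/34 = 64.7%, the chronological format 17/31 = 54.8% → the skills-based format
Manufacturing: the skills-based format 4/5 = 80.0%, the chronological format 48/77 = 62.3% → the skills-based format
Overall: the skills-based format 65/136 = 47.8%, the chronological format 67/116 = 57.8% → the chronological format
The skills-based format wins each industry group but the chronological format wins overall — the comparison reverses. The skills-based format's applications skew toward media, which has a lower base rate.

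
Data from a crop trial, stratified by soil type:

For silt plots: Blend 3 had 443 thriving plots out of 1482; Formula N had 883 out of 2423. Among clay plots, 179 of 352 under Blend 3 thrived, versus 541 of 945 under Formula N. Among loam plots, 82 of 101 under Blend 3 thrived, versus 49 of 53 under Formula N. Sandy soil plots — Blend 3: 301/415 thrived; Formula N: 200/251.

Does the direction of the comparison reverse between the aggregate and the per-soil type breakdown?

No

Silt: Blend 3 443/1482 = 29.9%, Formula N 883/2423 = 36.4% → Formula N
Clay: Blend 3 179/352 = 50.9%, Formula N 541/945 = 57.2% → Formula N
Loam: Blend 3 82/101 = 81.2%, Formula N 49/53 = 92.5% → Formula N
Sandy soil: Blend 3 301/415 = 72.5%, Formula N 200/251 = 79.7% → Formula N
Overall: Blend 3 1005/2350 = 42.8%, Formula N 1673/3672 = 45.6% → Formula N
Formula N wins overall and in every soil group — no reversal.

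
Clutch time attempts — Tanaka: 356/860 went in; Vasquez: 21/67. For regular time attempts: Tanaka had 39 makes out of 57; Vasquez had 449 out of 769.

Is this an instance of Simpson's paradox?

Yes

Clutch time: Tanaka 356/860 = 41.4%, Vasquez 21/67 = 31.3% → Tanaka
Regular time: Tanaka 39/57 = 68.4%, Vasquez 449/769 = 58.4% → Tanaka
Overall: Tanaka 395/917 = 43.1%, Vasquez 470/836 = 56.2% → Vasquez
Tanaka wins each game group but Vasquez wins overall — the comparison reverses. Tanaka's attempts skew toward clutch time, which has a lower base rate.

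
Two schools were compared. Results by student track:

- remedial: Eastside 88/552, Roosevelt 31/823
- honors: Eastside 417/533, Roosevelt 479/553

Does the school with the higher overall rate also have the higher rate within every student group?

Remedial: Eastside 88/552 = 15.9%, Roosevelt 31/823 = 3.8% → Eastside
Honors: Eastside 417/533 = 78.2%, Roosevelt 479/553 = 86.6% → Roosevelt
Overall: Eastside 505/1085 = 46.5%, Roosevelt 510/1376 = 37.1% → Eastside
Neither sweeps: Eastside wins 1 of 2 groups, Roosevelt wins 1. Eastside wins overall but not every group — no Simpson reversal.

No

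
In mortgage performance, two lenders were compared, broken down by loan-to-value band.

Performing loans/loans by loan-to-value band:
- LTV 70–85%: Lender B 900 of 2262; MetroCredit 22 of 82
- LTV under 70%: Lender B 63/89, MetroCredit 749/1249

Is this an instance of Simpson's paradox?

LTV 70–85%: Lender B 900/2262 = 39.8%, MetroCredit 22/82 = 26.8% → Lender B
LTV under 70%: Lender B 63/89 = 70.8%, MetroCredit 749/1249 = 60.0% → Lender B
Overall: Lender B 963/2351 = 41.0%, MetroCredit 771/1331 = 57.9% → MetroCredit
Lender B wins each loan-to-value group but MetroCredit wins overall — the comparison reverses. Lender B's loans skew toward LTV 70–85%, which has a lower base rate.

Yes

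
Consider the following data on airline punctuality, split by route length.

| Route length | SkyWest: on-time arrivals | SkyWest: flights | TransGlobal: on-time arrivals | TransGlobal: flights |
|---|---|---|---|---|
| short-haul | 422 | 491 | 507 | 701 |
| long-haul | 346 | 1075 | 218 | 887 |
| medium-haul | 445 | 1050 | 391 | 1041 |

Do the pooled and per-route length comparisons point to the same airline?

Short-haul: SkyWest 422/491 = 85.9%, TransGlobal 507/701 = 72.3% → SkyWest
Long-haul: SkyWest 346/1075 = 32.2%, TransGlobal 218/887 = 24.6% → SkyWest
Medium-haul: SkyWest 445/1050 = 42.4%, TransGlobal 391/1041 = 37.6% → SkyWest
Overall: SkyWest 1213/2616 = 46.4%, TransGlobal 1116/2629 = 42.4% → SkyWest
SkyWest wins overall and in every route group — no reversal.

Yes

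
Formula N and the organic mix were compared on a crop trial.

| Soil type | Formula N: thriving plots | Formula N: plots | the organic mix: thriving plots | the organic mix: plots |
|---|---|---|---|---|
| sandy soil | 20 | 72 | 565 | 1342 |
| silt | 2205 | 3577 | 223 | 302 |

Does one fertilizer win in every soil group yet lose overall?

Sandy soil: Formula N 20/72 = 27.8%, the organic mix 565/1342 = 42.1% → the organic mix
Silt: Formula N 2205/3577 = 61.6%, the organic mix 223/302 = 73.8% → the organic mix
Overall: Formula N 2225/3649 = 61.0%, the organic mix 788/1644 = 47.9% → Formula N
The organic mix wins each soil group but Formula N wins overall — the comparison reverses. The organic mix's plots skew toward sandy soil, which has a lower base rate.

Yes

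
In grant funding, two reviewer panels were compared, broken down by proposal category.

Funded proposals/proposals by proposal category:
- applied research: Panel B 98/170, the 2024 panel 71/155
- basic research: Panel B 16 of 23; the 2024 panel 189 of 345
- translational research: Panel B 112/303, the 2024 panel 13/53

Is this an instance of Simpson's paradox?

Applied research: Panel B 98/170 = 57.6%, the 2024 panel 71/155 = 45.8% → Panel B
Basic research: Panel B 16/23 = 69.6%, the 2024 panel 189/345 = 54.8% → Panel B
Translational research: Panel B 112/303 = 37.0%, the 2024 panel 13/53 = 24.5% → Panel B
Overall: Panel B 226/496 = 45.6%, the 2024 panel 273/553 = 49.4% → the 2024 panel
Panel B wins each proposal group but the 2024 panel wins overall — the comparison reverses. Panel B's proposals skew toward translational research, which has a lower base rate.

Yes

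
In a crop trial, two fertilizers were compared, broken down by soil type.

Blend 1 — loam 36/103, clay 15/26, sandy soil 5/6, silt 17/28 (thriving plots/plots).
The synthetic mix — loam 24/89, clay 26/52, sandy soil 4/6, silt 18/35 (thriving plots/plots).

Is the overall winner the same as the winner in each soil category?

Loam: Blend 1 36/103 = 35.0%, the synthetic mix 24/89 = 27.0% → Blend 1
Clay: Blend 1 15/26 = 57.7%, the synthetic mix 26/52 = 50.0% → Blend 1
Sandy soil: Blend 1 5/6 = 83.3%, the synthetic mix 4/6 = 66.7% → Blend 1
Silt: Blend 1 17/28 = 60.7%, the synthetic mix 18/35 = 51.4% → Blend 1
Overall: Blend 1 73/163 = 44.8%, the synthetic mix 72/182 = 39.6% → Blend 1
Blend 1 wins overall and in every soil group — no reversal.

Yes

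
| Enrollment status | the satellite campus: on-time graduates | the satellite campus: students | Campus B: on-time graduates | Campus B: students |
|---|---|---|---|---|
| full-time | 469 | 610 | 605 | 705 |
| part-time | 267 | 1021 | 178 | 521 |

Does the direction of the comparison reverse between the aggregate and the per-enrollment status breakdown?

No

Full-time: the satellite campus 469/610 = 76.9%, Campus B 605/705 = 85.8% → Campus B
Part-time: the satellite campus 267/1021 = 26.2%, Campus B 178/521 = 34.2% → Campus B
Overall: the satellite campus 736/1631 = 45.1%, Campus B 783/1226 = 63.9% → Campus B
Campus B wins overall and in every enrollment group — no reversal.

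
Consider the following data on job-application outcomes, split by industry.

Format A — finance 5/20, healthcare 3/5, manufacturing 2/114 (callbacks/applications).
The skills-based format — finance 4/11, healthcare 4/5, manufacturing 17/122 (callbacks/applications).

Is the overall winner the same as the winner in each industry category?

Finance: Format A 5/20 = 25.0%, the skills-based format 4/11 = 36.4% → the skills-based format
Healthcare: Format A 3/5 = 60.0%, the skills-based format 4/5 = 80.0% → the skills-based format
Manufacturing: Format A 2/114 = 1.8%, the skills-based format 17/122 = 13.9% → the skills-based format
Overall: Format A 10/139 = 7.2%, the skills-based format 25/138 = 18.1% → the skills-based format
The skills-based format wins overall and in every industry group — no reversal.

Yes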